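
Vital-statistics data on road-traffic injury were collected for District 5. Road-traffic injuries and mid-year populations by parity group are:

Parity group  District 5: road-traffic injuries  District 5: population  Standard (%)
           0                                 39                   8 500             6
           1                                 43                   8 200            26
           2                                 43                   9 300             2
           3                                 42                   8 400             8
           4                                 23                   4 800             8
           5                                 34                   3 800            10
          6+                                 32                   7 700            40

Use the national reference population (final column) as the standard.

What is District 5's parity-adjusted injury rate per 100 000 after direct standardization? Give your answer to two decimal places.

Parity-specific rates per 100 000 for District 5: 458.82, 524.39, 462.37, 500.00, 479.17, 894.74, 415.58.
Standard weights: 0.06, 0.26, 0.02, 0.08, 0.08, 0.10, 0.40.
Standardized rate: 0.0600×458.82 + 0.2600×524.39 + 0.0200×462.37 + 0.0800×500.00 + 0.0800×479.17 + 0.1000×894.74 + 0.4000×415.58 = 507.1590 per 100 000.

507.16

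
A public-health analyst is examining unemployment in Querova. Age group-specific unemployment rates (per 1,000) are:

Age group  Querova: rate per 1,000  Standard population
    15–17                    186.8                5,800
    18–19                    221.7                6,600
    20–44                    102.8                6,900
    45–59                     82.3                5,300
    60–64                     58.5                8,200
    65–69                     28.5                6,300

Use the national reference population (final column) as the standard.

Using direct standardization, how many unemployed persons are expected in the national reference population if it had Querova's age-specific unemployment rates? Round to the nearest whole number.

Expected unemployed persons = Σ (standard pop × age-specific rate ÷ 1,000)
= 5,800×186.8/1,000 + 6,600×221.7/1,000 + 6,900×102.8/1,000 + 5,300×82.3/1,000 + 8,200×58.5/1,000 + 6,300×28.5/1,000
= 1083.44 + 1463.22 + 709.32 + 436.19 + 479.70 + 179.55 = 4351.42.

4351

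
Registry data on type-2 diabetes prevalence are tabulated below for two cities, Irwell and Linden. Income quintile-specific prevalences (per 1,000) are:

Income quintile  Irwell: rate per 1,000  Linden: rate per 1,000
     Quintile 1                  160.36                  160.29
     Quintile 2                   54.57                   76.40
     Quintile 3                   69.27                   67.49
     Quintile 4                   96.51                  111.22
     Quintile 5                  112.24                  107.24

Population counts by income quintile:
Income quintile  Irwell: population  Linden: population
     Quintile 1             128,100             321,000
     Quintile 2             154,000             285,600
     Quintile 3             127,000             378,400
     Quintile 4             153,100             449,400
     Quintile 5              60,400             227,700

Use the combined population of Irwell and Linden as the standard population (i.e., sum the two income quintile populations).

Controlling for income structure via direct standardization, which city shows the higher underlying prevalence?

Combined standard total = 2,284,700; weights = 0.1966, 0.1924, 0.2212, 0.2637, 0.1261.
Irwell: 0.1966×160.36 + 0.1924×54.57 + 0.2212×69.27 + 0.2637×96.51 + 0.1261×112.24 = 96.9490 per 1,000.
Linden: 0.1966×160.29 + 0.1924×76.40 + 0.2212×67.49 + 0.2637×111.22 + 0.1261×107.24 = 103.9905 per 1,000.

Linden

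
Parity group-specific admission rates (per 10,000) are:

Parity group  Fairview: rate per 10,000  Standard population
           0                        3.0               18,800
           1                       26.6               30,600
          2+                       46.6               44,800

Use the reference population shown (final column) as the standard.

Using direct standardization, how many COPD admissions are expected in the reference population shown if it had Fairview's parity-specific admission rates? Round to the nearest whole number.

Expected COPD admissions = Σ (standard pop × parity-specific rate ÷ 10,000)
= 18,800×3.0/10,000 + 30,600×26.6/10,000 + 44,800×46.6/10,000
= 5.64 + 81.40 + 208.77 = 295.80.

296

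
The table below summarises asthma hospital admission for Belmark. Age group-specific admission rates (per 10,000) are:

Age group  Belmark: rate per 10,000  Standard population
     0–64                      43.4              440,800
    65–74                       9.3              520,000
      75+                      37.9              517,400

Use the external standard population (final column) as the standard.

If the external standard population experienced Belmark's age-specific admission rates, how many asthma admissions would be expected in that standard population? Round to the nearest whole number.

Expected asthma admissions = Σ (standard pop × age-specific rate ÷ 10,000)
= 440,800×43.4/10,000 + 520,000×9.3/10,000 + 517,400×37.9/10,000
= 1913.07 + 483.60 + 1960.95 = 4357.62.

4358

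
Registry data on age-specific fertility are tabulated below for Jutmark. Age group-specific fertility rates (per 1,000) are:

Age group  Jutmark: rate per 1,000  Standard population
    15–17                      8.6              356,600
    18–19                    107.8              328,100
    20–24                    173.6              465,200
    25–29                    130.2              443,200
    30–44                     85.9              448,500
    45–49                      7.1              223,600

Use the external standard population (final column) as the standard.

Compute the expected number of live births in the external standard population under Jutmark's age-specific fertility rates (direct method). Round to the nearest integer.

Expected live births = Σ (standard pop × age-specific rate ÷ 1,000)
= 356,600×8.6/1,000 + 328,100×107.8/1,000 + 465,200×173.6/1,000 + 443,200×130.2/1,000 + 448,500×85.9/1,000 + 223,600×7.1/1,000
= 3066.76 + 35369.18 + 80758.72 + 57704.64 + 38526.15 + 1587.56 = 217013.01.

217013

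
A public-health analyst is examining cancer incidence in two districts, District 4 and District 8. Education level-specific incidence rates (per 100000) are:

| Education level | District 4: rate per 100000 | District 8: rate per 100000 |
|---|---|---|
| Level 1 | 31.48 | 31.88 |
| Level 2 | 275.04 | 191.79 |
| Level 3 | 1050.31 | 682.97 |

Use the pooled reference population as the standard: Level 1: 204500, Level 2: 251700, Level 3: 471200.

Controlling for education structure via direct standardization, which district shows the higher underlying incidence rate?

District 4

Standard total = 927400; weights = 0.2205, 0.2714, 0.5081.
District 4: 0.2205×31.48 + 0.2714×275.04 + 0.5081×1050.31 = 615.2375 per 100000.
District 8: 0.2205×31.88 + 0.2714×191.79 + 0.5081×682.97 = 406.0906 per 100000.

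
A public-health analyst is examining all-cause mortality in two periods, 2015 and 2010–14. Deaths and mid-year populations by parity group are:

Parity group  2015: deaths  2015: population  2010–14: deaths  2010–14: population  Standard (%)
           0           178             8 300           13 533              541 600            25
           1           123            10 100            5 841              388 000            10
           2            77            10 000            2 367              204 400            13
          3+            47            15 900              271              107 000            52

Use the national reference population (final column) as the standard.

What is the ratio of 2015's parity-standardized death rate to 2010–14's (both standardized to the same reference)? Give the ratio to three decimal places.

Parity-specific rates per 1 000 for 2015: 21.446, 12.178, 7.700, 2.956.
For 2010–14: 24.987, 15.054, 11.580, 2.533.
Standard weights: 0.25, 0.10, 0.13, 0.52.
2015: 0.2500×21.446 + 0.1000×12.178 + 0.1300×7.700 + 0.5200×2.956 = 9.1174 per 1 000.
2010–14: 0.2500×24.987 + 0.1000×15.054 + 0.1300×11.580 + 0.5200×2.533 = 10.5746 per 1 000.
Ratio = 9.1174 ÷ 10.5746 = 0.86219.

0.862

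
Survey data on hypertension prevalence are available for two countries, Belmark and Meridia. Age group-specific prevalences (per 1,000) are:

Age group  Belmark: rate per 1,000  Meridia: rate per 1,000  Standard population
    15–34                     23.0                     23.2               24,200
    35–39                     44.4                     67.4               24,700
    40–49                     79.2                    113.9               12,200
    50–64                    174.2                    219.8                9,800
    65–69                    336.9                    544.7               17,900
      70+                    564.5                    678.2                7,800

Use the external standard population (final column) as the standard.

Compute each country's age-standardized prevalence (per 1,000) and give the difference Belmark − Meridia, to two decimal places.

-62.63

Standard total = 96,600; weights = 0.2505, 0.2557, 0.1263, 0.1014, 0.1853, 0.0807.
Belmark: 0.2505×23.0 + 0.2557×44.4 + 0.1263×79.2 + 0.1014×174.2 + 0.1853×336.9 + 0.0807×564.5 = 152.7980 per 1,000.
Meridia: 0.2505×23.2 + 0.2557×67.4 + 0.1263×113.9 + 0.1014×219.8 + 0.1853×544.7 + 0.0807×678.2 = 215.4237 per 1,000.
Difference = 152.7980 − 215.4237 = -62.6257.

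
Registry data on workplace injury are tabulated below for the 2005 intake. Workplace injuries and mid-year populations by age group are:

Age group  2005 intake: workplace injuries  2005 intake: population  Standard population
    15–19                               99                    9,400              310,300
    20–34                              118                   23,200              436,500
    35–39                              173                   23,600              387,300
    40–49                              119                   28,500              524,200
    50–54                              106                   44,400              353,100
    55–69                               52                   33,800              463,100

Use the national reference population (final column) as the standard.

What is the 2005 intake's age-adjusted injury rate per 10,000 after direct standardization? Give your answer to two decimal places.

48.78

Age-specific rates per 10,000 for the 2005 intake: 105.32, 50.86, 73.31, 41.75, 23.87, 15.38.
Standard total = 2,474,500; weights = 0.1254, 0.1764, 0.1565, 0.2118, 0.1427, 0.1871.
Standardized rate: 0.1254×105.32 + 0.1764×50.86 + 0.1565×73.31 + 0.2118×41.75 + 0.1427×23.87 + 0.1871×15.38 = 48.7836 per 10,000.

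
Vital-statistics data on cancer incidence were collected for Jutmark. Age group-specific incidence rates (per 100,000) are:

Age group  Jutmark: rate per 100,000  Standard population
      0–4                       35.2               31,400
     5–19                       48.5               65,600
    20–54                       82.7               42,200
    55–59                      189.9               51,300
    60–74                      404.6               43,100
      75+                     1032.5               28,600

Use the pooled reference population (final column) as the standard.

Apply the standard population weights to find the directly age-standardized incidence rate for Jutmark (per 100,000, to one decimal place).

Standard total = 262,200; weights = 0.1198, 0.2502, 0.1609, 0.1957, 0.1644, 0.1091.
Standardized rate: 0.1198×35.2 + 0.2502×48.5 + 0.1609×82.7 + 0.1957×189.9 + 0.1644×404.6 + 0.1091×1032.5 = 245.9437 per 100,000.

245.9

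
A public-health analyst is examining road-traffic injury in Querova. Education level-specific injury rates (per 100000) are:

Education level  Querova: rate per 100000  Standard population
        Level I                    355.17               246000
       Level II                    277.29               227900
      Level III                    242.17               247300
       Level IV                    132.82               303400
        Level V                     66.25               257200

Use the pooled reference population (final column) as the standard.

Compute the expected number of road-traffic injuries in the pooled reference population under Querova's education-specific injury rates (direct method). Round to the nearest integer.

Expected road-traffic injuries = Σ (standard pop × education-specific rate ÷ 100000)
= 246000×355.17/100000 + 227900×277.29/100000 + 247300×242.17/100000 + 303400×132.82/100000 + 257200×66.25/100000
= 873.72 + 631.94 + 598.89 + 402.98 + 170.40 = 2677.92.

2678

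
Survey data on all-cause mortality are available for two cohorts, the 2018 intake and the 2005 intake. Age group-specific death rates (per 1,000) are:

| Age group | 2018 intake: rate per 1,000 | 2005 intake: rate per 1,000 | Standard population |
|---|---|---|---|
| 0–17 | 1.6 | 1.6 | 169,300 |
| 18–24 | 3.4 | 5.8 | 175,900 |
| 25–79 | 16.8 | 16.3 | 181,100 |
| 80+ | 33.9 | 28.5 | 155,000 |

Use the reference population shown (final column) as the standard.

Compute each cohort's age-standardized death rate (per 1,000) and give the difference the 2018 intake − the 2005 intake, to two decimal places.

0.74

Standard total = 681,300; weights = 0.2485, 0.2582, 0.2658, 0.2275.
The 2018 intake: 0.2485×1.6 + 0.2582×3.4 + 0.2658×16.8 + 0.2275×33.9 = 13.4536 per 1,000.
The 2005 intake: 0.2485×1.6 + 0.2582×5.8 + 0.2658×16.3 + 0.2275×28.5 = 12.7118 per 1,000.
Difference = 13.4536 − 12.7118 = 0.7418.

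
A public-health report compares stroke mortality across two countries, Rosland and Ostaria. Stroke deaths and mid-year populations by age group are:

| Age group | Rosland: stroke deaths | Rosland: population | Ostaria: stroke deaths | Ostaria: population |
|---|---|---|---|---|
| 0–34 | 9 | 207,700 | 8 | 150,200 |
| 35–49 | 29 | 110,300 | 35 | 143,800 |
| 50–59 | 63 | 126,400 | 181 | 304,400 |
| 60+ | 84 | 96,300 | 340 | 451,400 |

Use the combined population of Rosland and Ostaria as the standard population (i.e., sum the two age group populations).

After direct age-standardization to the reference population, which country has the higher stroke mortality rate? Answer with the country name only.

Age-specific rates per 100,000 for Rosland: 4.33, 26.29, 49.84, 87.23.
For Ostaria: 5.33, 24.34, 59.46, 75.32.
Combined standard total = 1,590,500; weights = 0.2250, 0.1598, 0.2709, 0.3444.
Rosland: 0.2250×4.33 + 0.1598×26.29 + 0.2709×49.84 + 0.3444×87.23 = 48.7129 per 100,000.
Ostaria: 0.2250×5.33 + 0.1598×24.34 + 0.2709×59.46 + 0.3444×75.32 = 47.1300 per 100,000.
The crude rates (34.21 vs 53.72) would put Ostaria higher, but that reflects its age composition; once standardized to a common age structure, Rosland has the higher underlying rate.

Rosland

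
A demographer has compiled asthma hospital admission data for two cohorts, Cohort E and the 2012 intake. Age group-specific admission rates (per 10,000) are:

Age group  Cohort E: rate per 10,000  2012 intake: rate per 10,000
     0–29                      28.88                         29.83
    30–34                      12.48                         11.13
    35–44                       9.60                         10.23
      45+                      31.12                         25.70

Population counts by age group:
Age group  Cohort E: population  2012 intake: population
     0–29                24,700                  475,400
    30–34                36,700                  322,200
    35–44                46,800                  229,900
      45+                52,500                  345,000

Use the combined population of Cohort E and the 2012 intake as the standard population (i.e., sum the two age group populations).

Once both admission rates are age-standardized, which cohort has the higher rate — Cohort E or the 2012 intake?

Cohort E

Combined standard total = 1,533,200; weights = 0.3262, 0.2341, 0.1805, 0.2593.
Cohort E: 0.3262×28.88 + 0.2341×12.48 + 0.1805×9.60 + 0.2593×31.12 = 22.1422 per 10,000.
The 2012 intake: 0.3262×29.83 + 0.2341×11.13 + 0.1805×10.23 + 0.2593×25.70 = 20.8446 per 10,000.
The crude rates (20.25 vs 21.12) would put the 2012 intake higher, but that reflects its age composition; once standardized to a common age structure, Cohort E has the higher underlying rate.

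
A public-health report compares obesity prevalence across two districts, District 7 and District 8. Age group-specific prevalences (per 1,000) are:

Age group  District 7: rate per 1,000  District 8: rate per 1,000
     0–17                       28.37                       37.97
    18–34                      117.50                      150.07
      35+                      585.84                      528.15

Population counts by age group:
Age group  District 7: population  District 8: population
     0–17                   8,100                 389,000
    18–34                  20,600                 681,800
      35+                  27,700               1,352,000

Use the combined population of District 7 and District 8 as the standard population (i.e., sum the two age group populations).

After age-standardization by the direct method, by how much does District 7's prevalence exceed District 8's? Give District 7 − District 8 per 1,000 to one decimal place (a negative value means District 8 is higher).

Combined standard total = 2,479,200; weights = 0.1602, 0.2833, 0.5565.
District 7: 0.1602×28.37 + 0.2833×117.50 + 0.5565×585.84 = 363.8598 per 1,000.
District 8: 0.1602×37.97 + 0.2833×150.07 + 0.5565×528.15 = 342.5200 per 1,000.
Difference = 363.8598 − 342.5200 = 21.3398.

21.3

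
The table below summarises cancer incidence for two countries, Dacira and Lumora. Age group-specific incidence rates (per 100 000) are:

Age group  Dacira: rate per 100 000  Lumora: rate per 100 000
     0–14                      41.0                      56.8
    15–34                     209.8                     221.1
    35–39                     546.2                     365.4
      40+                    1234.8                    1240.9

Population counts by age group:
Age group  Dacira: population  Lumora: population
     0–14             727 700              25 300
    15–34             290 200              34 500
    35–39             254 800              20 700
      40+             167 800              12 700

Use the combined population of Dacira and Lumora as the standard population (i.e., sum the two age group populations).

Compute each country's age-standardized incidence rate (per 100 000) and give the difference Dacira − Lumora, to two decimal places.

Combined standard total = 1 533 700; weights = 0.4910, 0.2117, 0.1796, 0.1177.
Dacira: 0.4910×41.0 + 0.2117×209.8 + 0.1796×546.2 + 0.1177×1234.8 = 307.9837 per 100 000.
Lumora: 0.4910×56.8 + 0.2117×221.1 + 0.1796×365.4 + 0.1177×1240.9 = 286.3739 per 100 000.
Difference = 307.9837 − 286.3739 = 21.6097.

21.61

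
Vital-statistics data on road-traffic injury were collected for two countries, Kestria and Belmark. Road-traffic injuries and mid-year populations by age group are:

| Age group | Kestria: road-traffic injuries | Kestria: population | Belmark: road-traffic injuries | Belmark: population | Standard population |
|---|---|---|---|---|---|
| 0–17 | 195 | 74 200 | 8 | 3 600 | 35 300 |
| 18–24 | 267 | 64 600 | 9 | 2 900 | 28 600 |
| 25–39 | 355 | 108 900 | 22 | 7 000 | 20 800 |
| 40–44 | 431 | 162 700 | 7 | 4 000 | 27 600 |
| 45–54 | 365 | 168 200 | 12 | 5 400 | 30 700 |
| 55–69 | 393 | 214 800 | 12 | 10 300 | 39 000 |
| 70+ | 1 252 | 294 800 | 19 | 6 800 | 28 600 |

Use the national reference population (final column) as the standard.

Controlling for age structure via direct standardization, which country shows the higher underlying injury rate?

Age-specific rates per 100 000 for Kestria: 262.80, 413.31, 325.99, 264.90, 217.00, 182.96, 424.69.
For Belmark: 222.22, 310.34, 314.29, 175.00, 222.22, 116.50, 279.41.
Standard total = 210 600; weights = 0.1676, 0.1358, 0.0988, 0.1311, 0.1458, 0.1852, 0.1358.
Kestria: 0.1676×262.80 + 0.1358×413.31 + 0.0988×325.99 + 0.1311×264.90 + 0.1458×217.00 + 0.1852×182.96 + 0.1358×424.69 = 290.2818 per 100 000.
Belmark: 0.1676×222.22 + 0.1358×310.34 + 0.0988×314.29 + 0.1311×175.00 + 0.1458×222.22 + 0.1852×116.50 + 0.1358×279.41 = 225.2827 per 100 000.

Kestria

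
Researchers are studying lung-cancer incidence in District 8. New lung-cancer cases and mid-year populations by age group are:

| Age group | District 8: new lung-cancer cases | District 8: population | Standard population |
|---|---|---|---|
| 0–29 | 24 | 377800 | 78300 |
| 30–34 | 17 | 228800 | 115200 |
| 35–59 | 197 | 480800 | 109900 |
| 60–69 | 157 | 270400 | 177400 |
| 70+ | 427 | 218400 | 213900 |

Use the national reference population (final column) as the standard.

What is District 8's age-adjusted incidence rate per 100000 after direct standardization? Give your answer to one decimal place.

Age-specific rates per 100000 for District 8: 6.35, 7.43, 40.97, 58.06, 195.51.
Standard total = 694700; weights = 0.1127, 0.1658, 0.1582, 0.2554, 0.3079.
Standardized rate: 0.1127×6.35 + 0.1658×7.43 + 0.1582×40.97 + 0.2554×58.06 + 0.3079×195.51 = 83.4558 per 100000.

83.5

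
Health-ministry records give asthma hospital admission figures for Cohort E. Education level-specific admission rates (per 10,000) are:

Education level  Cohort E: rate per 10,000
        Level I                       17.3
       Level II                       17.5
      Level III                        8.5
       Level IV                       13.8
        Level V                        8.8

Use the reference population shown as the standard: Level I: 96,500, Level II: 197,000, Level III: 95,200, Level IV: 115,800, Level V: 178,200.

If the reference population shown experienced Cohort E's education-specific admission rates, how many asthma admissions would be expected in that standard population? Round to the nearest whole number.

909

Expected asthma admissions = Σ (standard pop × education-specific rate ÷ 10,000)
= 96,500×17.3/10,000 + 197,000×17.5/10,000 + 95,200×8.5/10,000 + 115,800×13.8/10,000 + 178,200×8.8/10,000
= 166.94 + 344.75 + 80.92 + 159.80 + 156.82 = 909.24.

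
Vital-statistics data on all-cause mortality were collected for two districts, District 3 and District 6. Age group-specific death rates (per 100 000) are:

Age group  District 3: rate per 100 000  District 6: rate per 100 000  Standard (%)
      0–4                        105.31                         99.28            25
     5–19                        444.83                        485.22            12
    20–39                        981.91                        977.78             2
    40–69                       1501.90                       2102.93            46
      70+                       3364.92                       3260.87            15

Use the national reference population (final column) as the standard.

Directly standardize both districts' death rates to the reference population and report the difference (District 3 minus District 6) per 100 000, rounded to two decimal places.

Standard weights: 0.25, 0.12, 0.02, 0.46, 0.15.
District 3: 0.2500×105.31 + 0.1200×444.83 + 0.0200×981.91 + 0.4600×1501.90 + 0.1500×3364.92 = 1294.9573 per 100 000.
District 6: 0.2500×99.28 + 0.1200×485.22 + 0.0200×977.78 + 0.4600×2102.93 + 0.1500×3260.87 = 1559.0803 per 100 000.
Difference = 1294.9573 − 1559.0803 = -264.1230.

-264.12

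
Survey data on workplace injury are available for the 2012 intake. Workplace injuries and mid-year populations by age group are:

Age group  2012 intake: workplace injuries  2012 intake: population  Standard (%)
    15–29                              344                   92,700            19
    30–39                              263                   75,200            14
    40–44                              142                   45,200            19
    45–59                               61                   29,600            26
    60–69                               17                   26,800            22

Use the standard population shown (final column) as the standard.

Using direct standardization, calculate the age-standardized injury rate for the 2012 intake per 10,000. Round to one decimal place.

Age-specific rates per 10,000 for the 2012 intake: 37.11, 34.97, 31.42, 20.61, 6.34.
Standard weights: 0.19, 0.14, 0.19, 0.26, 0.22.
Standardized rate: 0.1900×37.11 + 0.1400×34.97 + 0.1900×31.42 + 0.2600×20.61 + 0.2200×6.34 = 24.6696 per 10,000.

24.7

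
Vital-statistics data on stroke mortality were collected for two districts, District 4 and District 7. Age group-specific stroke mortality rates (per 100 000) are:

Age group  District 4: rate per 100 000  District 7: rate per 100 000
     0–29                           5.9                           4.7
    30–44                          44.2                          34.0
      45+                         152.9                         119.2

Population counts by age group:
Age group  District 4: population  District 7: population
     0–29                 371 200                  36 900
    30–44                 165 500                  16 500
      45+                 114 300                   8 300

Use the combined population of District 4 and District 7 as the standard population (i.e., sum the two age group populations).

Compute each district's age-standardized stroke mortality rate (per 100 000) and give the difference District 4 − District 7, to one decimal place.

Combined standard total = 712 700; weights = 0.5726, 0.2554, 0.1720.
District 4: 0.5726×5.9 + 0.2554×44.2 + 0.1720×152.9 = 40.9678 per 100 000.
District 7: 0.5726×4.7 + 0.2554×34.0 + 0.1720×119.2 = 31.8788 per 100 000.
Difference = 40.9678 − 31.8788 = 9.0890.

9.1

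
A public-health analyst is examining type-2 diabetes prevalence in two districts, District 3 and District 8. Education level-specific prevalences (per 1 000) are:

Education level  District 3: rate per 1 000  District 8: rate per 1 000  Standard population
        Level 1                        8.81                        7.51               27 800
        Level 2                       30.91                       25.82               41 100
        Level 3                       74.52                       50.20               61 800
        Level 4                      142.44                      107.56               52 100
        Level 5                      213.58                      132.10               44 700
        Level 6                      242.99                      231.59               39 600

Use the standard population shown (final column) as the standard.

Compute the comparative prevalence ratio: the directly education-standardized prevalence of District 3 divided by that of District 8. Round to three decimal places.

1.306

Standard total = 267 100; weights = 0.1041, 0.1539, 0.2314, 0.1951, 0.1674, 0.1483.
District 3: 0.1041×8.81 + 0.1539×30.91 + 0.2314×74.52 + 0.1951×142.44 + 0.1674×213.58 + 0.1483×242.99 = 122.4680 per 1 000.
District 8: 0.1041×7.51 + 0.1539×25.82 + 0.2314×50.20 + 0.1951×107.56 + 0.1674×132.10 + 0.1483×231.59 = 93.7928 per 1 000.
Ratio = 122.4680 ÷ 93.7928 = 1.30573.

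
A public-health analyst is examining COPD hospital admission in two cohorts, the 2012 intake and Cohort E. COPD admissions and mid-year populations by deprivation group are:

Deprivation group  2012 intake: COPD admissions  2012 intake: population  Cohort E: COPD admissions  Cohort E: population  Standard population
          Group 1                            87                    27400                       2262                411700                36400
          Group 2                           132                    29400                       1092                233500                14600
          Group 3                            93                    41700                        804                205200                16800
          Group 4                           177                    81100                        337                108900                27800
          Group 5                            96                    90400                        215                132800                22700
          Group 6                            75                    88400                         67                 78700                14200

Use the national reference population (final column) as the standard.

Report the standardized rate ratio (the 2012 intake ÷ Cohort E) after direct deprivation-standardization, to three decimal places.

Deprivation-specific rates per 10000 for the 2012 intake: 31.75, 44.90, 22.30, 21.82, 10.62, 8.48.
For Cohort E: 54.94, 46.77, 39.18, 30.95, 16.19, 8.51.
Standard total = 132500; weights = 0.2747, 0.1102, 0.1268, 0.2098, 0.1713, 0.1072.
The 2012 intake: 0.2747×31.75 + 0.1102×44.90 + 0.1268×22.30 + 0.2098×21.82 + 0.1713×10.62 + 0.1072×8.48 = 23.8055 per 10000.
Cohort E: 0.2747×54.94 + 0.1102×46.77 + 0.1268×39.18 + 0.2098×30.95 + 0.1713×16.19 + 0.1072×8.51 = 35.3936 per 10000.
Ratio = 23.8055 ÷ 35.3936 = 0.67259.

0.673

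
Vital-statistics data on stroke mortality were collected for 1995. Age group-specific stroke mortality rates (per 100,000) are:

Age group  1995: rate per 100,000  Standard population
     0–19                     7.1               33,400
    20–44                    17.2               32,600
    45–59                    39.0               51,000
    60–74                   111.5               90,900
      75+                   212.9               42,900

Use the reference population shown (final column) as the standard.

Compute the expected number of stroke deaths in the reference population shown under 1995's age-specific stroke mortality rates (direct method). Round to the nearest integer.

221

Expected stroke deaths = Σ (standard pop × age-specific rate ÷ 100,000)
= 33,400×7.1/100,000 + 32,600×17.2/100,000 + 51,000×39.0/100,000 + 90,900×111.5/100,000 + 42,900×212.9/100,000
= 2.37 + 5.61 + 19.89 + 101.35 + 91.33 = 220.56.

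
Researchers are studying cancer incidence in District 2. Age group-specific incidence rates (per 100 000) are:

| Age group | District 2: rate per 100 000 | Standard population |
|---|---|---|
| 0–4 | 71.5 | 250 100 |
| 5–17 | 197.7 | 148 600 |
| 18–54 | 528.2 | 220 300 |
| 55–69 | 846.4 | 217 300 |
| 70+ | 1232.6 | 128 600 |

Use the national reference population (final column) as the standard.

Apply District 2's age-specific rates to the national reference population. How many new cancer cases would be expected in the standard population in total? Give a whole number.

5061

Expected new cancer cases = Σ (standard pop × age-specific rate ÷ 100 000)
= 250 100×71.5/100 000 + 148 600×197.7/100 000 + 220 300×528.2/100 000 + 217 300×846.4/100 000 + 128 600×1232.6/100 000
= 178.82 + 293.78 + 1163.62 + 1839.23 + 1585.12 = 5060.58.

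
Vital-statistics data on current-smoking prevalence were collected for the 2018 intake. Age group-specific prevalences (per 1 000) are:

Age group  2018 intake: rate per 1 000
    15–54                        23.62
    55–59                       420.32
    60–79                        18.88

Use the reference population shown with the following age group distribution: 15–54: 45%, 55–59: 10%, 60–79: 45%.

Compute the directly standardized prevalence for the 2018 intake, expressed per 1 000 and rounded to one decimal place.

61.2

Standard weights: 0.45, 0.10, 0.45.
Standardized rate: 0.4500×23.62 + 0.1000×420.32 + 0.4500×18.88 = 61.1570 per 1 000.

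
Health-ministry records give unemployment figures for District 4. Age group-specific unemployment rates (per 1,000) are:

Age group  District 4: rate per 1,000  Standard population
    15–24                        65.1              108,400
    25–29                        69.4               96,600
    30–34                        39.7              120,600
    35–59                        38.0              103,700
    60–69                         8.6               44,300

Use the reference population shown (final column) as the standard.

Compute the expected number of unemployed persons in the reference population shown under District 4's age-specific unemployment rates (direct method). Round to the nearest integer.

Expected unemployed persons = Σ (standard pop × age-specific rate ÷ 1,000)
= 108,400×65.1/1,000 + 96,600×69.4/1,000 + 120,600×39.7/1,000 + 103,700×38.0/1,000 + 44,300×8.6/1,000
= 7056.84 + 6704.04 + 4787.82 + 3940.60 + 380.98 = 22870.28.

22870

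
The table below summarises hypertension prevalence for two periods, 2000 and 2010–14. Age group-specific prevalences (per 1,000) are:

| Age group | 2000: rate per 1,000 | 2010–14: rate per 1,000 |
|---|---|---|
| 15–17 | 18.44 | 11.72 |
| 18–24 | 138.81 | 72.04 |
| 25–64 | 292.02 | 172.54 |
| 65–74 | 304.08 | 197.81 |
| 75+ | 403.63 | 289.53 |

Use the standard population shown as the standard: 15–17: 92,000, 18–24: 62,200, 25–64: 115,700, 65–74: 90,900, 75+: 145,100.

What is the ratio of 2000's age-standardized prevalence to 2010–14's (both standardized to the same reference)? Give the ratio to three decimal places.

Standard total = 505,900; weights = 0.1819, 0.1229, 0.2287, 0.1797, 0.2868.
2000: 0.1819×18.44 + 0.1229×138.81 + 0.2287×292.02 + 0.1797×304.08 + 0.2868×403.63 = 257.6097 per 1,000.
2010–14: 0.1819×11.72 + 0.1229×72.04 + 0.2287×172.54 + 0.1797×197.81 + 0.2868×289.53 = 169.0329 per 1,000.
Ratio = 257.6097 ÷ 169.0329 = 1.52402.

1.524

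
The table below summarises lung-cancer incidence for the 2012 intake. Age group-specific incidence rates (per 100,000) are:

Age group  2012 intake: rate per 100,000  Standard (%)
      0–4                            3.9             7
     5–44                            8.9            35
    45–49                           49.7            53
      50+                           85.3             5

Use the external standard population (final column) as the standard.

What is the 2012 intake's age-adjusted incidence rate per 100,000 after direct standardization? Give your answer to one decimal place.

34.0

Standard weights: 0.07, 0.35, 0.53, 0.05.
Standardized rate: 0.0700×3.9 + 0.3500×8.9 + 0.5300×49.7 + 0.0500×85.3 = 33.9940 per 100,000.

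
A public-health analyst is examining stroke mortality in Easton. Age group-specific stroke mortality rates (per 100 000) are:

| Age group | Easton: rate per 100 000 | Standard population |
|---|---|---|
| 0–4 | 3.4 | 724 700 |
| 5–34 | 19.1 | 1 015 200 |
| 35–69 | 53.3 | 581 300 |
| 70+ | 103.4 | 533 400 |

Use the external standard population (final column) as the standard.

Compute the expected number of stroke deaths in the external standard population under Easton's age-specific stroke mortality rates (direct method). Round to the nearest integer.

1080

Expected stroke deaths = Σ (standard pop × age-specific rate ÷ 100 000)
= 724 700×3.4/100 000 + 1 015 200×19.1/100 000 + 581 300×53.3/100 000 + 533 400×103.4/100 000
= 24.64 + 193.90 + 309.83 + 551.54 = 1079.91.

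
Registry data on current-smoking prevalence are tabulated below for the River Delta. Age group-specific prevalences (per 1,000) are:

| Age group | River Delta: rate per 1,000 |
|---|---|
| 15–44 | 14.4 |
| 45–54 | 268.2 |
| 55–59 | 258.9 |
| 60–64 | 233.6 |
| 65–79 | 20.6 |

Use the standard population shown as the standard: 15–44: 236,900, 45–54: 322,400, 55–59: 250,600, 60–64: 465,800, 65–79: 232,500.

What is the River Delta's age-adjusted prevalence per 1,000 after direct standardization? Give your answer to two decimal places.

177.93

Standard total = 1,508,200; weights = 0.1571, 0.2138, 0.1662, 0.3088, 0.1542.
Standardized rate: 0.1571×14.4 + 0.2138×268.2 + 0.1662×258.9 + 0.3088×233.6 + 0.1542×20.6 = 177.9338 per 1,000.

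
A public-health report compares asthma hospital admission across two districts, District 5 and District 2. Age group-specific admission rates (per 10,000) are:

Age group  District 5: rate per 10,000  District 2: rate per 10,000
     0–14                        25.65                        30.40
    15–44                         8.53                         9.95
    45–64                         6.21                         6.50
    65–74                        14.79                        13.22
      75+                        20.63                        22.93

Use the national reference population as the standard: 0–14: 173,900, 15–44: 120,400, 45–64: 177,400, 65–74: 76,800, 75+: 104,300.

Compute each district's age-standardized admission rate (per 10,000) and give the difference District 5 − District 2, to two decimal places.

-1.79

Standard total = 652,800; weights = 0.2664, 0.1844, 0.2718, 0.1176, 0.1598.
District 5: 0.2664×25.65 + 0.1844×8.53 + 0.2718×6.21 + 0.1176×14.79 + 0.1598×20.63 = 15.1299 per 10,000.
District 2: 0.2664×30.40 + 0.1844×9.95 + 0.2718×6.50 + 0.1176×13.22 + 0.1598×22.93 = 16.9187 per 10,000.
Difference = 15.1299 − 16.9187 = -1.7888.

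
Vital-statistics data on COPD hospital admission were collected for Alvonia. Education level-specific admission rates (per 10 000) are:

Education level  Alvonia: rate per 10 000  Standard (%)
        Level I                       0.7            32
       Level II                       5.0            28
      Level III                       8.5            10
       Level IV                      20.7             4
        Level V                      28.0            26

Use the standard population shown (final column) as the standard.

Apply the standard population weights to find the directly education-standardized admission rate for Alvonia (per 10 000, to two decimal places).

10.58

Standard weights: 0.32, 0.28, 0.10, 0.04, 0.26.
Standardized rate: 0.3200×0.7 + 0.2800×5.0 + 0.1000×8.5 + 0.0400×20.7 + 0.2600×28.0 = 10.5820 per 10 000.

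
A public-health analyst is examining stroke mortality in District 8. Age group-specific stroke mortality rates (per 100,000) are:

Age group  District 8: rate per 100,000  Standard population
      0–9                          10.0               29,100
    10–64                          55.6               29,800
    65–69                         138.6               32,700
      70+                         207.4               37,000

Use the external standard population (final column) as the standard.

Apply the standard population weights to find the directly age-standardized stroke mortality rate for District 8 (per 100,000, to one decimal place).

110.1

Standard total = 128,600; weights = 0.2263, 0.2317, 0.2543, 0.2877.
Standardized rate: 0.2263×10.0 + 0.2317×55.6 + 0.2543×138.6 + 0.2877×207.4 = 110.0614 per 100,000.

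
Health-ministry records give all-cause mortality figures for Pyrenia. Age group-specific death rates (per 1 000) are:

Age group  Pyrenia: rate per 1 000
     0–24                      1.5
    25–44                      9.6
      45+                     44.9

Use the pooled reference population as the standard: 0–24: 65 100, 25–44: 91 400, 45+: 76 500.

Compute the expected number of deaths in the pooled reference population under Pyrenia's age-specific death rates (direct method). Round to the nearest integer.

Expected deaths = Σ (standard pop × age-specific rate ÷ 1 000)
= 65 100×1.5/1 000 + 91 400×9.6/1 000 + 76 500×44.9/1 000
= 97.65 + 877.44 + 3434.85 = 4409.94.

4410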